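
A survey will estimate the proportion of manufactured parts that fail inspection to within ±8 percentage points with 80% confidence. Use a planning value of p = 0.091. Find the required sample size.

22

For a proportion with margin E = 0.08 at 80% confidence, z = 1.282.
n = p̂(1−p̂)(z/E)² = 0.091 × 0.909 × (1.282/0.08)² = 21.24
Round up: n = 22.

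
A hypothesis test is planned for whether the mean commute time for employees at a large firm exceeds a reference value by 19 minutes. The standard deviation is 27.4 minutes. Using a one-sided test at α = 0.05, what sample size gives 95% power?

For a one-sample z-test, n = ((z_α + z_β)·σ/δ)².
z_α = 1.645 (one-sided α = 0.05); z_β = 1.645 (power 95% → β = 0.05).
n = (3.290 × 27.4 / 19)² = 22.51
Round up: n = 23.

n = 23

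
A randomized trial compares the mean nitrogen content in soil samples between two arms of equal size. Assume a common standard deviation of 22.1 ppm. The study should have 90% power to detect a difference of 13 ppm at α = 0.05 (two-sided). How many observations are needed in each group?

61 per group

For two equal groups, n per group = 2·((z_{α/2} + z_β)·σ/δ)².
z_{α/2} = 1.960; z_β = 1.282 (power 90%).
n = 2 × (3.242 × 22.1 / 13)² = 2 × 30.38 = 60.76
Round up: n = 61 per group.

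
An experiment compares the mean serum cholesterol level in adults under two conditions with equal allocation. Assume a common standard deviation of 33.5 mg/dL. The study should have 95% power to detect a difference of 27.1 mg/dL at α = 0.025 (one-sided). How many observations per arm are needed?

For two equal groups, n per group = 2·((z_α + z_β)·σ/δ)².
z_α = 1.960; z_β = 1.645 (power 95%).
n = 2 × (3.605 × 33.5 / 27.1)² = 2 × 19.86 = 39.72
Round up: n = 40 per group.

40 per group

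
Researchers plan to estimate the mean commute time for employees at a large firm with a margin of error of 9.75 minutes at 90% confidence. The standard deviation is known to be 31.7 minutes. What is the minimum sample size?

For a mean, the margin of error is E = z·σ/√n, so n = (zσ/E)².
At 90% confidence, z = 1.645.
n = (1.645 × 31.7 / 9.75)² = 28.60
Round up: n = 29.

29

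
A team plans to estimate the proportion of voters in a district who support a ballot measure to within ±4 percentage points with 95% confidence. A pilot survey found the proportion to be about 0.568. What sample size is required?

For a proportion with margin E = 0.04 at 95% confidence, z = 1.960.
n = p̂(1−p̂)(z/E)² = 0.568 × 0.432 × (1.960/0.04)² = 589.15
Round up: n = 590.

n = 590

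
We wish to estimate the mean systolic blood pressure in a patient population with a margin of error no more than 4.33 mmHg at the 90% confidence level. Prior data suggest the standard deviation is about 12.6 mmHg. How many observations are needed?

For a mean, the margin of error is E = z·σ/√n, so n = (zσ/E)².
At 90% confidence, z = 1.645.
n = (1.645 × 12.6 / 4.33)² = 22.91
Round up: n = 23.

23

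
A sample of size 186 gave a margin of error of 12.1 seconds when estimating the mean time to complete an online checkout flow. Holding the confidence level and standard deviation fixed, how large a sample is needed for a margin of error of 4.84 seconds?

1163

Margin of error scales as 1/√n, so n₂ = n₁·(E₁/E₂)².
n₂ = 186 × (12.1/4.84)² = 186 × 6.25 = 1162.50
Round up: n₂ = 1163.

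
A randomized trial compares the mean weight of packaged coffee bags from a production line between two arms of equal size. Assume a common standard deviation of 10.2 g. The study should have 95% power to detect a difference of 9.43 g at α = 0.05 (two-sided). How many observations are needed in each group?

For two equal groups, n per group = 2·((z_{α/2} + z_β)·σ/δ)².
z_{α/2} = 1.960; z_β = 1.645 (power 95%).
n = 2 × (3.605 × 10.2 / 9.43)² = 2 × 15.21 = 30.42
Round up: n = 31 per group.

31 per group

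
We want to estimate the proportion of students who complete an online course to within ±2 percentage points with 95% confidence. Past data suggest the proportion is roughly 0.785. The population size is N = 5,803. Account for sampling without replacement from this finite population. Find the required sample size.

1268

For a proportion with margin E = 0.02 at 95% confidence, z = 1.960.
n = p̂(1−p̂)(z/E)² = 0.785 × 0.215 × (1.960/0.02)² = 1620.92 — call this n₀.
Finite-population correction with N = 5,803: n = n₀ / (1 + (n₀−1)/N) = 1620.92 / 1.279 = 1267.33
Round up: n = 1268.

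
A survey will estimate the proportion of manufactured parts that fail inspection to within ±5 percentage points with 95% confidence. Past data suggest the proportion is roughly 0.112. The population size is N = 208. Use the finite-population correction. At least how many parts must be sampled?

For a proportion with margin E = 0.05 at 95% confidence, z = 1.960.
n = p̂(1−p̂)(z/E)² = 0.112 × 0.888 × (1.960/0.05)² = 152.83 — call this n₀.
Finite-population correction with N = 208: n = n₀ / (1 + (n₀−1)/N) = 152.83 / 1.73 = 88.34
Round up: n = 89.

89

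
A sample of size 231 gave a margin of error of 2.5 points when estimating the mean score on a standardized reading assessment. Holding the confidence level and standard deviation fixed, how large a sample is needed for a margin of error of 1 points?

Margin of error scales as 1/√n, so n₂ = n₁·(E₁/E₂)².
n₂ = 231 × (2.5/1)² = 231 × 6.25 = 1443.75
Round up: n₂ = 1444.

1444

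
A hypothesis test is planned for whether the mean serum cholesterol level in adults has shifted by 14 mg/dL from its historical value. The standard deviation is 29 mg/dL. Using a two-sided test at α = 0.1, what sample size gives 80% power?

n = 27

For a one-sample z-test, n = ((z_{α/2} + z_β)·σ/δ)².
z_{α/2} = 1.645 (two-sided α = 0.1); z_β = 0.842 (power 80% → β = 0.2).
n = (2.487 × 29 / 14)² = 26.54
Round up: n = 27.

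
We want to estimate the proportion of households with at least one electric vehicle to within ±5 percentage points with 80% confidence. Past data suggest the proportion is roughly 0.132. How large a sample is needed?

76

For a proportion with margin E = 0.05 at 80% confidence, z = 1.282.
n = p̂(1−p̂)(z/E)² = 0.132 × 0.868 × (1.282/0.05)² = 75.32
Round up: n = 76.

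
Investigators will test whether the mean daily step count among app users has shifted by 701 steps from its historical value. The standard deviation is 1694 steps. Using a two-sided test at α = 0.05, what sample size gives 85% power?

53

For a one-sample z-test, n = ((z_{α/2} + z_β)·σ/δ)².
z_{α/2} = 1.960 (two-sided α = 0.05); z_β = 1.036 (power 85% → β = 0.15).
n = (2.996 × 1694 / 701)² = 52.42
Round up: n = 53.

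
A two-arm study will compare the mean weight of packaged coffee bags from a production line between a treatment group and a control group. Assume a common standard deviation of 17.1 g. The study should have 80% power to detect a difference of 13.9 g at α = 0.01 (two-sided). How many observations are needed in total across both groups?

For two equal groups, n per group = 2·((z_{α/2} + z_β)·σ/δ)².
z_{α/2} = 2.576; z_β = 0.842 (power 80%).
n = 2 × (3.418 × 17.1 / 13.9)² = 2 × 17.68 = 35.36
Round up: n = 36 per group.
Total across both groups: 2 × 36 = 72.

72 total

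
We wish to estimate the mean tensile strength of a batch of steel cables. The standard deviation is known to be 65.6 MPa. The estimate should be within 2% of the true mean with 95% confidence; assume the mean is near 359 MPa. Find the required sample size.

321

For a mean, the margin of error is E = z·σ/√n, so n = (zσ/E)².
At 95% confidence, z = 1.960.
E = 2% of 359 = 7.18 MPa.
n = (1.960 × 65.6 / 7.18)² = 320.68
Round up: n = 321.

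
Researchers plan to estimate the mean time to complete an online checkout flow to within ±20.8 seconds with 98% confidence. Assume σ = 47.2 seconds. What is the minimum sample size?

n = 28

For a mean, the margin of error is E = z·σ/√n, so n = (zσ/E)².
At 98% confidence, z = 2.326.
n = (2.326 × 47.2 / 20.8)² = 27.86
Round up: n = 28.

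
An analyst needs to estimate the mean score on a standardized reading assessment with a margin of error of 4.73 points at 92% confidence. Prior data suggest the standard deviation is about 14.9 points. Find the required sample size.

For a mean, the margin of error is E = z·σ/√n, so n = (zσ/E)².
At 92% confidence, z = 1.751.
n = (1.751 × 14.9 / 4.73)² = 30.42
Round up: n = 31.

31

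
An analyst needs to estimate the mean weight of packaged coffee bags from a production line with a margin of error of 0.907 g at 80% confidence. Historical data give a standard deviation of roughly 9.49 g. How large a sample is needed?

For a mean, the margin of error is E = z·σ/√n, so n = (zσ/E)².
At 80% confidence, z = 1.282.
n = (1.282 × 9.49 / 0.907)² = 179.93
Round up: n = 180.

180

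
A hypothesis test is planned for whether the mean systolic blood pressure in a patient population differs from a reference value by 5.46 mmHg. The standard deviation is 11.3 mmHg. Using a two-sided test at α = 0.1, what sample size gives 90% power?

37

For a one-sample z-test, n = ((z_{α/2} + z_β)·σ/δ)².
z_{α/2} = 1.645 (two-sided α = 0.1); z_β = 1.282 (power 90% → β = 0.1).
n = (2.927 × 11.3 / 5.46)² = 36.70
Round up: n = 37.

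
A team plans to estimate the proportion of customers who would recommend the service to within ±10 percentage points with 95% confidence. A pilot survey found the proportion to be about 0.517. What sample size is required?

n = 96

For a proportion with margin E = 0.1 at 95% confidence, z = 1.960.
n = p̂(1−p̂)(z/E)² = 0.517 × 0.483 × (1.960/0.1)² = 95.93
Round up: n = 96.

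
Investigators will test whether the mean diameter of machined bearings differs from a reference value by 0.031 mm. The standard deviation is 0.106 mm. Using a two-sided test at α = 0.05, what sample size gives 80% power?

For a one-sample z-test, n = ((z_{α/2} + z_β)·σ/δ)².
z_{α/2} = 1.960 (two-sided α = 0.05); z_β = 0.842 (power 80% → β = 0.2).
n = (2.802 × 0.106 / 0.031)² = 91.80
Round up: n = 92.

92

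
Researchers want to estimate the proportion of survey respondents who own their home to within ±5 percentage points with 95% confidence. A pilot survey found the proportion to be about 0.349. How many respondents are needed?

350

For a proportion with margin E = 0.05 at 95% confidence, z = 1.960.
n = p̂(1−p̂)(z/E)² = 0.349 × 0.651 × (1.960/0.05)² = 349.12
Round up: n = 350.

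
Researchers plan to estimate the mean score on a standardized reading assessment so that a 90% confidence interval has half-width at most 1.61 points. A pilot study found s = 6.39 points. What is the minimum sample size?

43

For a mean, the margin of error is E = z·σ/√n, so n = (zσ/E)².
At 90% confidence, z = 1.645.
n = (1.645 × 6.39 / 1.61)² = 42.63
Round up: n = 43.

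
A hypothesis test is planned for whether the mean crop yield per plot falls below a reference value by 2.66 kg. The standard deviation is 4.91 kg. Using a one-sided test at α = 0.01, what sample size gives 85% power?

For a one-sample z-test, n = ((z_α + z_β)·σ/δ)².
z_α = 2.326 (one-sided α = 0.01); z_β = 1.036 (power 85% → β = 0.15).
n = (3.362 × 4.91 / 2.66)² = 38.51
Round up: n = 39.

n = 39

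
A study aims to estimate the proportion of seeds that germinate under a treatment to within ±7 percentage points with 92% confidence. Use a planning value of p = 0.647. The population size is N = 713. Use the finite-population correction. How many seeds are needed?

120

For a proportion with margin E = 0.07 at 92% confidence, z = 1.751.
n = p̂(1−p̂)(z/E)² = 0.647 × 0.353 × (1.751/0.07)² = 142.91 — call this n₀.
Finite-population correction with N = 713: n = n₀ / (1 + (n₀−1)/N) = 142.91 / 1.199 = 119.19
Round up: n = 120.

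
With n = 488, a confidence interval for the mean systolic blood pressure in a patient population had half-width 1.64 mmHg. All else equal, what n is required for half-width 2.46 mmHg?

Margin of error scales as 1/√n, so n₂ = n₁·(E₁/E₂)².
n₂ = 488 × (1.64/2.46)² = 488 × 0.4444 = 216.87
Round up: n₂ = 217.

n = 217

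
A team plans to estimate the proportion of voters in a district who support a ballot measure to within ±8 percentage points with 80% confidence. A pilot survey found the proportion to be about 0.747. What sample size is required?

n = 49

For a proportion with margin E = 0.08 at 80% confidence, z = 1.282.
n = p̂(1−p̂)(z/E)² = 0.747 × 0.253 × (1.282/0.08)² = 48.53
Round up: n = 49.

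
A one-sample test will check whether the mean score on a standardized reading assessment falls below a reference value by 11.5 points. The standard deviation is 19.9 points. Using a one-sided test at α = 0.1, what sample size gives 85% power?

For a one-sample z-test, n = ((z_α + z_β)·σ/δ)².
z_α = 1.282 (one-sided α = 0.1); z_β = 1.036 (power 85% → β = 0.15).
n = (2.318 × 19.9 / 11.5)² = 16.09
Round up: n = 17.

17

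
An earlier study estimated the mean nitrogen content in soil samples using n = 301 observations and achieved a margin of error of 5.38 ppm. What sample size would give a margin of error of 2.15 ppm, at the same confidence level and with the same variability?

Margin of error scales as 1/√n, so n₂ = n₁·(E₁/E₂)².
n₂ = 301 × (5.38/2.15)² = 301 × 6.262 = 1884.86
Round up: n₂ = 1885.

1885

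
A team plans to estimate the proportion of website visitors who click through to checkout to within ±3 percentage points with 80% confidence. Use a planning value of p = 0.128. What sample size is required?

204

For a proportion with margin E = 0.03 at 80% confidence, z = 1.282.
n = p̂(1−p̂)(z/E)² = 0.128 × 0.872 × (1.282/0.03)² = 203.83
Round up: n = 204.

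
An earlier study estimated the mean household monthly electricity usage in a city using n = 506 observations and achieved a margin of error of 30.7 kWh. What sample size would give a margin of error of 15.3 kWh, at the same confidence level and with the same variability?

n = 2038

Margin of error scales as 1/√n, so n₂ = n₁·(E₁/E₂)².
n₂ = 506 × (30.7/15.3)² = 506 × 4.026 = 2037.16
Round up: n₂ = 2038.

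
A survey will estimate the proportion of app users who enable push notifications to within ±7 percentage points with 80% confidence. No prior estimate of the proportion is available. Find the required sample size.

For a proportion with margin E = 0.07 at 80% confidence, z = 1.282.
With no prior estimate, use p = 0.5, which maximizes p(1−p) at 0.25.
n = 0.25 × (z/E)² = 0.25 × (1.282/0.07)² = 83.85
Round up: n = 84.

n = 84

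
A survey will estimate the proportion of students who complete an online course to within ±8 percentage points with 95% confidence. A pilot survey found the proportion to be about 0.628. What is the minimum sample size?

For a proportion with margin E = 0.08 at 95% confidence, z = 1.960.
n = p̂(1−p̂)(z/E)² = 0.628 × 0.372 × (1.960/0.08)² = 140.23
Round up: n = 141.

141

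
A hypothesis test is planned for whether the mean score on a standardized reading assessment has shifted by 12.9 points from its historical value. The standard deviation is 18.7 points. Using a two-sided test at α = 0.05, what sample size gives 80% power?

For a one-sample z-test, n = ((z_{α/2} + z_β)·σ/δ)².
z_{α/2} = 1.960 (two-sided α = 0.05); z_β = 0.842 (power 80% → β = 0.2).
n = (2.802 × 18.7 / 12.9)² = 16.50
Round up: n = 17.

17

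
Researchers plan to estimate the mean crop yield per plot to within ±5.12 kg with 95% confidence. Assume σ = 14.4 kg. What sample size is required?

31

For a mean, the margin of error is E = z·σ/√n, so n = (zσ/E)².
At 95% confidence, z = 1.960.
n = (1.960 × 14.4 / 5.12)² = 30.39
Round up: n = 31.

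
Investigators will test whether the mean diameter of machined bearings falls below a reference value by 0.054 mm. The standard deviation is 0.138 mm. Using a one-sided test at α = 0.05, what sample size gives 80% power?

For a one-sample z-test, n = ((z_α + z_β)·σ/δ)².
z_α = 1.645 (one-sided α = 0.05); z_β = 0.842 (power 80% → β = 0.2).
n = (2.487 × 0.138 / 0.054)² = 40.39
Round up: n = 41.

n = 41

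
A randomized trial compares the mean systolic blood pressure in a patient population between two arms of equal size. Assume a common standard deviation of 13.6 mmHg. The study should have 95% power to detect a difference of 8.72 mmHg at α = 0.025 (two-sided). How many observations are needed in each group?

74 per group

For two equal groups, n per group = 2·((z_{α/2} + z_β)·σ/δ)².
z_{α/2} = 2.241; z_β = 1.645 (power 95%).
n = 2 × (3.886 × 13.6 / 8.72)² = 2 × 36.73 = 73.46
Round up: n = 74 per group.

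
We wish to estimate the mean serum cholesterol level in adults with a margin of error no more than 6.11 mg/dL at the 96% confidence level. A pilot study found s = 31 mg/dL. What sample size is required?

For a mean, the margin of error is E = z·σ/√n, so n = (zσ/E)².
At 96% confidence, z = 2.054.
n = (2.054 × 31 / 6.11)² = 108.60
Round up: n = 109.

109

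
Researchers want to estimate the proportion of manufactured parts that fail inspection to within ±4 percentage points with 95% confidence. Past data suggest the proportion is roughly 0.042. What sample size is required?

For a proportion with margin E = 0.04 at 95% confidence, z = 1.960.
n = p̂(1−p̂)(z/E)² = 0.042 × 0.958 × (1.960/0.04)² = 96.61
Round up: n = 97.

n = 97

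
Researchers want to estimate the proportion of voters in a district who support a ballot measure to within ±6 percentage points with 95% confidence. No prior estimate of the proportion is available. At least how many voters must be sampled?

267

For a proportion with margin E = 0.06 at 95% confidence, z = 1.960.
With no prior estimate, use p = 0.5, which maximizes p(1−p) at 0.25.
n = 0.25 × (z/E)² = 0.25 × (1.960/0.06)² = 266.78
Round up: n = 267.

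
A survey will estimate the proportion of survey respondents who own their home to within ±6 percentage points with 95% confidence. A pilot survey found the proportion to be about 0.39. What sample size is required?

n = 254

For a proportion with margin E = 0.06 at 95% confidence, z = 1.960.
n = p̂(1−p̂)(z/E)² = 0.39 × 0.61 × (1.960/0.06)² = 253.87
Round up: n = 254.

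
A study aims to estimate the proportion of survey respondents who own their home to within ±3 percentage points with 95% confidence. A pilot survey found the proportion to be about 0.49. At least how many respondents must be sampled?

1067

For a proportion with margin E = 0.03 at 95% confidence, z = 1.960.
n = p̂(1−p̂)(z/E)² = 0.49 × 0.51 × (1.960/0.03)² = 1066.68
Round up: n = 1067.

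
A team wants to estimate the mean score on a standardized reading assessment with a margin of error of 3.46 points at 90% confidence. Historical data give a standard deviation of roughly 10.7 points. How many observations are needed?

n = 26

For a mean, the margin of error is E = z·σ/√n, so n = (zσ/E)².
At 90% confidence, z = 1.645.
n = (1.645 × 10.7 / 3.46)² = 25.88
Round up: n = 26.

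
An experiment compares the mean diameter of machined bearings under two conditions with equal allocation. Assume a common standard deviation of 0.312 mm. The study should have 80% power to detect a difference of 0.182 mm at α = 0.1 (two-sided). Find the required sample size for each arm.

37 per group

For two equal groups, n per group = 2·((z_{α/2} + z_β)·σ/δ)².
z_{α/2} = 1.645; z_β = 0.842 (power 80%).
n = 2 × (2.487 × 0.312 / 0.182)² = 2 × 18.18 = 36.36
Round up: n = 37 per group.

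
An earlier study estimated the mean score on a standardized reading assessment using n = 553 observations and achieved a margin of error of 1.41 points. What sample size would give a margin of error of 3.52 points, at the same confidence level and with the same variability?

Margin of error scales as 1/√n, so n₂ = n₁·(E₁/E₂)².
n₂ = 553 × (1.41/3.52)² = 553 × 0.1605 = 88.76
Round up: n₂ = 89.

n = 89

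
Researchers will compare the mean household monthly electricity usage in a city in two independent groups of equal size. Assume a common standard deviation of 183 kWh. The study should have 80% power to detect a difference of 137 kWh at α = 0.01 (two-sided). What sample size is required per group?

For two equal groups, n per group = 2·((z_{α/2} + z_β)·σ/δ)².
z_{α/2} = 2.576; z_β = 0.842 (power 80%).
n = 2 × (3.418 × 183 / 137)² = 2 × 20.85 = 41.70
Round up: n = 42 per group.

42 per group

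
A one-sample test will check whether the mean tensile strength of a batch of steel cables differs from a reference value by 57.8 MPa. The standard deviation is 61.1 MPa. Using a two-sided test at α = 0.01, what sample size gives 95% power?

For a one-sample z-test, n = ((z_{α/2} + z_β)·σ/δ)².
z_{α/2} = 2.576 (two-sided α = 0.01); z_β = 1.645 (power 95% → β = 0.05).
n = (4.221 × 61.1 / 57.8)² = 19.91
Round up: n = 20.

20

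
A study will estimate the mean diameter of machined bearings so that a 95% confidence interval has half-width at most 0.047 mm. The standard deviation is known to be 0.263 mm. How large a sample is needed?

n = 121

For a mean, the margin of error is E = z·σ/√n, so n = (zσ/E)².
At 95% confidence, z = 1.960.
n = (1.960 × 0.263 / 0.047)² = 120.29
Round up: n = 121.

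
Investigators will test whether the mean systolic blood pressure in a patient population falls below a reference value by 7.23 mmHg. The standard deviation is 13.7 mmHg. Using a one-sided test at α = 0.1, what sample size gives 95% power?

For a one-sample z-test, n = ((z_α + z_β)·σ/δ)².
z_α = 1.282 (one-sided α = 0.1); z_β = 1.645 (power 95% → β = 0.05).
n = (2.927 × 13.7 / 7.23)² = 30.76
Round up: n = 31.

n = 31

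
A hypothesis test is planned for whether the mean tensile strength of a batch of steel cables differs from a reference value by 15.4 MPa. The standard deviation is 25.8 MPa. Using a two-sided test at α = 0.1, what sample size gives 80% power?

18

For a one-sample z-test, n = ((z_{α/2} + z_β)·σ/δ)².
z_{α/2} = 1.645 (two-sided α = 0.1); z_β = 0.842 (power 80% → β = 0.2).
n = (2.487 × 25.8 / 15.4)² = 17.36
Round up: n = 18.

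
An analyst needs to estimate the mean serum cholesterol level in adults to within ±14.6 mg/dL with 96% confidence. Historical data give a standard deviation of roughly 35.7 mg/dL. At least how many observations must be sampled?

n = 26

For a mean, the margin of error is E = z·σ/√n, so n = (zσ/E)².
At 96% confidence, z = 2.054.
n = (2.054 × 35.7 / 14.6)² = 25.23
Round up: n = 26.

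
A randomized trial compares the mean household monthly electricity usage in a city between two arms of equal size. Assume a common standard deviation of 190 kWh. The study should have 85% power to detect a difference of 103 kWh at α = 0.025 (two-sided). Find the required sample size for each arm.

74 per group

For two equal groups, n per group = 2·((z_{α/2} + z_β)·σ/δ)².
z_{α/2} = 2.241; z_β = 1.036 (power 85%).
n = 2 × (3.277 × 190 / 103)² = 2 × 36.54 = 73.08
Round up: n = 74 per group.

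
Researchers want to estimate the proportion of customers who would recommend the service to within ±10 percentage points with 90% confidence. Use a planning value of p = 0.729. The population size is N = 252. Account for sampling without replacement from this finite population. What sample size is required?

For a proportion with margin E = 0.1 at 90% confidence, z = 1.645.
n = p̂(1−p̂)(z/E)² = 0.729 × 0.271 × (1.645/0.1)² = 53.46 — call this n₀.
Finite-population correction with N = 252: n = n₀ / (1 + (n₀−1)/N) = 53.46 / 1.208 = 44.25
Round up: n = 45.

n = 45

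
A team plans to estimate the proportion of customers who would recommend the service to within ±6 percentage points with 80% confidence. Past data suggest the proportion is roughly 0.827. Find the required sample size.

66

For a proportion with margin E = 0.06 at 80% confidence, z = 1.282.
n = p̂(1−p̂)(z/E)² = 0.827 × 0.173 × (1.282/0.06)² = 65.32
Round up: n = 66.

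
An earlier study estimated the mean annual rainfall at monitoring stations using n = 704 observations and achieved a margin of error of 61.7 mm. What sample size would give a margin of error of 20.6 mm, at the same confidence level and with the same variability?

n = 6316

Margin of error scales as 1/√n, so n₂ = n₁·(E₁/E₂)².
n₂ = 704 × (61.7/20.6)² = 704 × 8.971 = 6315.58
Round up: n₂ = 6316.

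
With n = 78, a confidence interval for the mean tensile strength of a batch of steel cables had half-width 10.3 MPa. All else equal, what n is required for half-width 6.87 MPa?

Margin of error scales as 1/√n, so n₂ = n₁·(E₁/E₂)².
n₂ = 78 × (10.3/6.87)² = 78 × 2.248 = 175.34
Round up: n₂ = 176.

176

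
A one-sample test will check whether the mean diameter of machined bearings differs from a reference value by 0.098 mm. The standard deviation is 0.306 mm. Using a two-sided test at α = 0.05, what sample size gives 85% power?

88

For a one-sample z-test, n = ((z_{α/2} + z_β)·σ/δ)².
z_{α/2} = 1.960 (two-sided α = 0.05); z_β = 1.036 (power 85% → β = 0.15).
n = (2.996 × 0.306 / 0.098)² = 87.51
Round up: n = 88.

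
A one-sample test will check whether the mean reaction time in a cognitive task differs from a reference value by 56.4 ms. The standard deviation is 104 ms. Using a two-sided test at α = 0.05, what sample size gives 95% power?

n = 45

For a one-sample z-test, n = ((z_{α/2} + z_β)·σ/δ)².
z_{α/2} = 1.960 (two-sided α = 0.05); z_β = 1.645 (power 95% → β = 0.05).
n = (3.605 × 104 / 56.4)² = 44.19
Round up: n = 45.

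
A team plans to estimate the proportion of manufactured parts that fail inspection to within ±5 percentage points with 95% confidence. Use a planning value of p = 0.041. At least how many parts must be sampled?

61

For a proportion with margin E = 0.05 at 95% confidence, z = 1.960.
n = p̂(1−p̂)(z/E)² = 0.041 × 0.959 × (1.960/0.05)² = 60.42
Round up: n = 61.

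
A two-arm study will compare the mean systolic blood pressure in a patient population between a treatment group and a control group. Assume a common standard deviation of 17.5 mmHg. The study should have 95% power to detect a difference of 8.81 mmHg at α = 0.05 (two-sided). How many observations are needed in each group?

For two equal groups, n per group = 2·((z_{α/2} + z_β)·σ/δ)².
z_{α/2} = 1.960; z_β = 1.645 (power 95%).
n = 2 × (3.605 × 17.5 / 8.81)² = 2 × 51.28 = 102.56
Round up: n = 103 per group.

103 per group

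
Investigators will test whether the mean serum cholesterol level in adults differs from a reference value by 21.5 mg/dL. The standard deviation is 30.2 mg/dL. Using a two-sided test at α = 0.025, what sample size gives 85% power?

For a one-sample z-test, n = ((z_{α/2} + z_β)·σ/δ)².
z_{α/2} = 2.241 (two-sided α = 0.025); z_β = 1.036 (power 85% → β = 0.15).
n = (3.277 × 30.2 / 21.5)² = 21.19
Round up: n = 22.

22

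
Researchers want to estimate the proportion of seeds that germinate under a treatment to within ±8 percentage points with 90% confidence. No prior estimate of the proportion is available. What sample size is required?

For a proportion with margin E = 0.08 at 90% confidence, z = 1.645.
With no prior estimate, use p = 0.5, which maximizes p(1−p) at 0.25.
n = 0.25 × (z/E)² = 0.25 × (1.645/0.08)² = 105.70
Round up: n = 106.

106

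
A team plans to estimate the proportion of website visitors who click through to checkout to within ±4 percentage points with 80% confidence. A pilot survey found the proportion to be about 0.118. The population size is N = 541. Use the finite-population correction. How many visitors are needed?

n = 90

For a proportion with margin E = 0.04 at 80% confidence, z = 1.282.
n = p̂(1−p̂)(z/E)² = 0.118 × 0.882 × (1.282/0.04)² = 106.91 — call this n₀.
Finite-population correction with N = 541: n = n₀ / (1 + (n₀−1)/N) = 106.91 / 1.196 = 89.39
Round up: n = 90.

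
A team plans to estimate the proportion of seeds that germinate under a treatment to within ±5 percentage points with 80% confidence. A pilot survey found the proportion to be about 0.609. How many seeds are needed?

For a proportion with margin E = 0.05 at 80% confidence, z = 1.282.
n = p̂(1−p̂)(z/E)² = 0.609 × 0.391 × (1.282/0.05)² = 156.54
Round up: n = 157.

n = 157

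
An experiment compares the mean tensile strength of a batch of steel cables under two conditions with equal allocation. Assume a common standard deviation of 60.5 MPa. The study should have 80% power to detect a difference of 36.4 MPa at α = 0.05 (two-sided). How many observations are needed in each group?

For two equal groups, n per group = 2·((z_{α/2} + z_β)·σ/δ)².
z_{α/2} = 1.960; z_β = 0.842 (power 80%).
n = 2 × (2.802 × 60.5 / 36.4)² = 2 × 21.69 = 43.38
Round up: n = 44 per group.

44 per group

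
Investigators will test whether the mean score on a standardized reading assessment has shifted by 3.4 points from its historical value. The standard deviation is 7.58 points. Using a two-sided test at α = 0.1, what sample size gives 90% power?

43

For a one-sample z-test, n = ((z_{α/2} + z_β)·σ/δ)².
z_{α/2} = 1.645 (two-sided α = 0.1); z_β = 1.282 (power 90% → β = 0.1).
n = (2.927 × 7.58 / 3.4)² = 42.58
Round up: n = 43.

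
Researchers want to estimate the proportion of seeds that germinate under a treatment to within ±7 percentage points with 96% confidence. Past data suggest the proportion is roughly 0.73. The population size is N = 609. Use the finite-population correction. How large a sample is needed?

133

For a proportion with margin E = 0.07 at 96% confidence, z = 2.054.
n = p̂(1−p̂)(z/E)² = 0.73 × 0.27 × (2.054/0.07)² = 169.70 — call this n₀.
Finite-population correction with N = 609: n = n₀ / (1 + (n₀−1)/N) = 169.70 / 1.277 = 132.89
Round up: n = 133.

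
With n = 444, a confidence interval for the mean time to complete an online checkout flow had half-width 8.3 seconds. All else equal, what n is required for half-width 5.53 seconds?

1001

Margin of error scales as 1/√n, so n₂ = n₁·(E₁/E₂)².
n₂ = 444 × (8.3/5.53)² = 444 × 2.253 = 1000.33
Round up: n₂ = 1001.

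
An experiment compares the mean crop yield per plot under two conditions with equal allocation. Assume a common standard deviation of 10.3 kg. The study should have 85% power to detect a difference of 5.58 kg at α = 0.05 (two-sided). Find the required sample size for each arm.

For two equal groups, n per group = 2·((z_{α/2} + z_β)·σ/δ)².
z_{α/2} = 1.960; z_β = 1.036 (power 85%).
n = 2 × (2.996 × 10.3 / 5.58)² = 2 × 30.58 = 61.16
Round up: n = 62 per group.

62 per group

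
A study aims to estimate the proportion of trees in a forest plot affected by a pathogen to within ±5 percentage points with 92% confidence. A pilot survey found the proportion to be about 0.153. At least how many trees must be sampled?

n = 159

For a proportion with margin E = 0.05 at 92% confidence, z = 1.751.
n = p̂(1−p̂)(z/E)² = 0.153 × 0.847 × (1.751/0.05)² = 158.93
Round up: n = 159.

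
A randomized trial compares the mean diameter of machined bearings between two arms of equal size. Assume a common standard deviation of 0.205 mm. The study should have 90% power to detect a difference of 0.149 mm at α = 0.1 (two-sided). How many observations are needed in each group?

33 per group

For two equal groups, n per group = 2·((z_{α/2} + z_β)·σ/δ)².
z_{α/2} = 1.645; z_β = 1.282 (power 90%).
n = 2 × (2.927 × 0.205 / 0.149)² = 2 × 16.22 = 32.44
Round up: n = 33 per group.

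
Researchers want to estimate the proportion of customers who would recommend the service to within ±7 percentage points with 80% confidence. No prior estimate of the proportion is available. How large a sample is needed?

For a proportion with margin E = 0.07 at 80% confidence, z = 1.282.
With no prior estimate, use p = 0.5, which maximizes p(1−p) at 0.25.
n = 0.25 × (z/E)² = 0.25 × (1.282/0.07)² = 83.85
Round up: n = 84.

84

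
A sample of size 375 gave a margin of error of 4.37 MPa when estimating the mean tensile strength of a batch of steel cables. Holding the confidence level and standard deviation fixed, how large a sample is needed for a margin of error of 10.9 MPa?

Margin of error scales as 1/√n, so n₂ = n₁·(E₁/E₂)².
n₂ = 375 × (4.37/10.9)² = 375 × 0.1607 = 60.26
Round up: n₂ = 61.

61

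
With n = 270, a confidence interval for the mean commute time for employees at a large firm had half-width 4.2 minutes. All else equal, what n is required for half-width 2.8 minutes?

608

Margin of error scales as 1/√n, so n₂ = n₁·(E₁/E₂)².
n₂ = 270 × (4.2/2.8)² = 270 × 2.25 = 607.50
Round up: n₂ = 608.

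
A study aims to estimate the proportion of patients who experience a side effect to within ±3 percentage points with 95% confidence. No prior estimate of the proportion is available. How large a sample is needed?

For a proportion with margin E = 0.03 at 95% confidence, z = 1.960.
With no prior estimate, use p = 0.5, which maximizes p(1−p) at 0.25.
n = 0.25 × (z/E)² = 0.25 × (1.960/0.03)² = 1067.11
Round up: n = 1068.

1068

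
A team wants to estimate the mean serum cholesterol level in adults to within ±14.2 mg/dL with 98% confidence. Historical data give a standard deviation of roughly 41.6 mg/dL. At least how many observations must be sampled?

47

For a mean, the margin of error is E = z·σ/√n, so n = (zσ/E)².
At 98% confidence, z = 2.326.
n = (2.326 × 41.6 / 14.2)² = 46.43
Round up: n = 47.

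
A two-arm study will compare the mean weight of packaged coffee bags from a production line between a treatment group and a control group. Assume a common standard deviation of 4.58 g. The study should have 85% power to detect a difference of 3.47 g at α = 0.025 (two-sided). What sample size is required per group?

For two equal groups, n per group = 2·((z_{α/2} + z_β)·σ/δ)².
z_{α/2} = 2.241; z_β = 1.036 (power 85%).
n = 2 × (3.277 × 4.58 / 3.47)² = 2 × 18.71 = 37.42
Round up: n = 38 per group.

38 per group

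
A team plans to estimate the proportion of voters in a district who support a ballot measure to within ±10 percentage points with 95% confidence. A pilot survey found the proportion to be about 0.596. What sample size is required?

For a proportion with margin E = 0.1 at 95% confidence, z = 1.960.
n = p̂(1−p̂)(z/E)² = 0.596 × 0.404 × (1.960/0.1)² = 92.50
Round up: n = 93.

n = 93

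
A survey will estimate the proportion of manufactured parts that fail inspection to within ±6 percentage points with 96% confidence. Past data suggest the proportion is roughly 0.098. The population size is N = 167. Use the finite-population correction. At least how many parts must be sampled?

For a proportion with margin E = 0.06 at 96% confidence, z = 2.054.
n = p̂(1−p̂)(z/E)² = 0.098 × 0.902 × (2.054/0.06)² = 103.59 — call this n₀.
Finite-population correction with N = 167: n = n₀ / (1 + (n₀−1)/N) = 103.59 / 1.614 = 64.18
Round up: n = 65.

65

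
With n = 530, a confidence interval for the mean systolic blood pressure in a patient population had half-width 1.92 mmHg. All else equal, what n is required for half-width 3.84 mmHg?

Margin of error scales as 1/√n, so n₂ = n₁·(E₁/E₂)².
n₂ = 530 × (1.92/3.84)² = 530 × 0.25 = 132.50
Round up: n₂ = 133.

133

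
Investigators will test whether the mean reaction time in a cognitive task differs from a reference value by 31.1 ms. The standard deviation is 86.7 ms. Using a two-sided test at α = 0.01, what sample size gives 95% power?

139

For a one-sample z-test, n = ((z_{α/2} + z_β)·σ/δ)².
z_{α/2} = 2.576 (two-sided α = 0.01); z_β = 1.645 (power 95% → β = 0.05).
n = (4.221 × 86.7 / 31.1)² = 138.47
Round up: n = 139.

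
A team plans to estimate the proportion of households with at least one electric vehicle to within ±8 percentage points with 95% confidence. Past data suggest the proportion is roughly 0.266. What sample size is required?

118

For a proportion with margin E = 0.08 at 95% confidence, z = 1.960.
n = p̂(1−p̂)(z/E)² = 0.266 × 0.734 × (1.960/0.08)² = 117.20
Round up: n = 118.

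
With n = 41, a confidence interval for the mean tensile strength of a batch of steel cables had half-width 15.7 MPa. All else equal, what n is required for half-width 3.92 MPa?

658

Margin of error scales as 1/√n, so n₂ = n₁·(E₁/E₂)².
n₂ = 41 × (15.7/3.92)² = 41 × 16.04 = 657.64
Round up: n₂ = 658.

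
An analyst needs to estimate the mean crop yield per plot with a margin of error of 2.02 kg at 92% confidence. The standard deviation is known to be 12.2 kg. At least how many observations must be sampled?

For a mean, the margin of error is E = z·σ/√n, so n = (zσ/E)².
At 92% confidence, z = 1.751.
n = (1.751 × 12.2 / 2.02)² = 111.84
Round up: n = 112.

112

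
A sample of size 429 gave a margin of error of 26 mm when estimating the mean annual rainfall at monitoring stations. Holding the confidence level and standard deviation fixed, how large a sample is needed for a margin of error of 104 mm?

n = 27

Margin of error scales as 1/√n, so n₂ = n₁·(E₁/E₂)².
n₂ = 429 × (26/104)² = 429 × 0.0625 = 26.81
Round up: n₂ = 27.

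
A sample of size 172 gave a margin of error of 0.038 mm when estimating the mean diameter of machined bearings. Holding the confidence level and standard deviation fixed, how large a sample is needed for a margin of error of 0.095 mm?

28

Margin of error scales as 1/√n, so n₂ = n₁·(E₁/E₂)².
n₂ = 172 × (0.038/0.095)² = 172 × 0.16 = 27.52
Round up: n₂ = 28.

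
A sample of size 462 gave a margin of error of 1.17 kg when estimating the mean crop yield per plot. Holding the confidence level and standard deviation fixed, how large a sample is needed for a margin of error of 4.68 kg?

29

Margin of error scales as 1/√n, so n₂ = n₁·(E₁/E₂)².
n₂ = 462 × (1.17/4.68)² = 462 × 0.0625 = 28.88
Round up: n₂ = 29.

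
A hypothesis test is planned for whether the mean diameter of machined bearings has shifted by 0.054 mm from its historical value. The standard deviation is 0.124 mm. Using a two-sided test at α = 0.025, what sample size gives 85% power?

57

For a one-sample z-test, n = ((z_{α/2} + z_β)·σ/δ)².
z_{α/2} = 2.241 (two-sided α = 0.025); z_β = 1.036 (power 85% → β = 0.15).
n = (3.277 × 0.124 / 0.054)² = 56.63
Round up: n = 57.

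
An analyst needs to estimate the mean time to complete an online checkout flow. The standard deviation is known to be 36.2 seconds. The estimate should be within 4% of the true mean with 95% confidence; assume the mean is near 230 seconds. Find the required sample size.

60

For a mean, the margin of error is E = z·σ/√n, so n = (zσ/E)².
At 95% confidence, z = 1.960.
E = 4% of 230 = 9.2 seconds.
n = (1.960 × 36.2 / 9.2)² = 59.48
Round up: n = 60.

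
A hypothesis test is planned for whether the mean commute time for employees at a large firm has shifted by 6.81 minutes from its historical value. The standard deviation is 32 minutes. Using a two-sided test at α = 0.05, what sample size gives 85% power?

For a one-sample z-test, n = ((z_{α/2} + z_β)·σ/δ)².
z_{α/2} = 1.960 (two-sided α = 0.05); z_β = 1.036 (power 85% → β = 0.15).
n = (2.996 × 32 / 6.81)² = 198.19
Round up: n = 199.

199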